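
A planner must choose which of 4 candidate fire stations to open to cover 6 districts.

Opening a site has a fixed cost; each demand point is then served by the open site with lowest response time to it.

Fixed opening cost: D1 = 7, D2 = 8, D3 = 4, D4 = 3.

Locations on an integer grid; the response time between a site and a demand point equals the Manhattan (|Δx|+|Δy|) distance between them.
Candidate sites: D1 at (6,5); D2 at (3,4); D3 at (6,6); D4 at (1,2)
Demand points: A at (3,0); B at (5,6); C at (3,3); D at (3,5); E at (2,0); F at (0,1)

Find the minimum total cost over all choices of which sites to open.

24

Open {D3, D4}: assign each demand point to its cheapest open site.
  A→D4 4, B→D3 1, C→D4 3, D→D3 4, E→D4 3, F→D4 2
  response time 17, fixed 7 → total 24.
Compare {D2, D4}: response time 15 + fixed 11 = 26.
Compare {D1, D4}: response time 17 + fixed 10 = 27.
Compare {D2, D3, D4}: response time 12 + fixed 15 = 27.
All other subsets cost ≥ 26. Minimum total cost: 24.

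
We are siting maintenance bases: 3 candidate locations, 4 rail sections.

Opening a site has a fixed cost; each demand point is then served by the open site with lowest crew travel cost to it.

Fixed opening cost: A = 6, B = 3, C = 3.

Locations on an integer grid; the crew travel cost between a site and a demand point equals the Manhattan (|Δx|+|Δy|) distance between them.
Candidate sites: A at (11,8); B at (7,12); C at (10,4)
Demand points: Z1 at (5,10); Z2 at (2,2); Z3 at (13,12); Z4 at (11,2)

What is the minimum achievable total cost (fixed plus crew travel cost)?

29

Open {B, C}: assign each demand point to its cheapest open site.
  Z1→B 4, Z2→C 10, Z3→B 6, Z4→C 3
  crew travel cost 23, fixed 6 → total 29.
Compare {A, B, C}: crew travel cost 23 + fixed 12 = 35.
Compare {A, C}: crew travel cost 27 + fixed 9 = 36.
Compare {C}: crew travel cost 35 + fixed 3 = 38.
All other subsets cost ≥ 35. Minimum total cost: 29.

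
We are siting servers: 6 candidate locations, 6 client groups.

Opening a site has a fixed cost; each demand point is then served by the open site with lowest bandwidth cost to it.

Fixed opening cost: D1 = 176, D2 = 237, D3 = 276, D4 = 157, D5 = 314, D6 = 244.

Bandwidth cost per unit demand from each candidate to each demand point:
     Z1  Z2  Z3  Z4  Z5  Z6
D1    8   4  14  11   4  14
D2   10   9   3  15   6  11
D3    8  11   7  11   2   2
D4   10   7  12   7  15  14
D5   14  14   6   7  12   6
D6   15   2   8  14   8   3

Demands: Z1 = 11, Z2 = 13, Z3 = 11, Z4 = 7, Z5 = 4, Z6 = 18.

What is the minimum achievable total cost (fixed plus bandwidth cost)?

Open {D3}: assign each demand point to its cheapest open site.
  Z1→D3 11×8=88, Z2→D3 13×11=143, Z3→D3 11×7=77, Z4→D3 7×11=77, Z5→D3 4×2=8, Z6→D3 18×2=36
  bandwidth cost 429, fixed 276 → total 705.
Compare {D6}: bandwidth cost 463 + fixed 244 = 707.
Compare {D4, D6}: bandwidth cost 359 + fixed 401 = 760.
Compare {D1, D6}: bandwidth cost 349 + fixed 420 = 769.
All other subsets cost ≥ 707. Minimum total cost: 705.

705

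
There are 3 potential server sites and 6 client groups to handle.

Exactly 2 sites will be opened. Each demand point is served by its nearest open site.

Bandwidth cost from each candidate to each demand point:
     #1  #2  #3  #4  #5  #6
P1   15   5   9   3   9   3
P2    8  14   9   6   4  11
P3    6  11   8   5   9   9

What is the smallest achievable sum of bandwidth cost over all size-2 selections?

32

Open {P1, P2}.
  #1→P2 8, #2→P1 5, #3→P1 9, #4→P1 3, #5→P2 4, #6→P1 3  ⇒ total 32.
Compare {P1, P3}: total 34.
Compare {P2, P3}: total 43.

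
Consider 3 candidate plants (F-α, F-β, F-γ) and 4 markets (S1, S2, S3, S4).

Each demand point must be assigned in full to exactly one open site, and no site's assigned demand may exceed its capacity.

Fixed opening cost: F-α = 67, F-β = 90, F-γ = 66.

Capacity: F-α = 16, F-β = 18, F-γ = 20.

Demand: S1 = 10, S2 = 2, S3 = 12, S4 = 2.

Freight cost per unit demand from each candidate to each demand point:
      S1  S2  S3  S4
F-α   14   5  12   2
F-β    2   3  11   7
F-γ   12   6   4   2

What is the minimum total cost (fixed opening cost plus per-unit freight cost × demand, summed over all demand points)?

Open {F-β, F-γ}; cheapest assignment that respects the capacities:
  F-β (cap 18, load 12): S1, S2 — cost 10×2 + 2×3 = 26
  F-γ (cap 20, load 14): S3, S4 — cost 12×4 + 2×2 = 52
  Shipping 78, fixed 156 → total 234.
  Any other capacity-feasible assignment to {F-β, F-γ} ships for at least 78.
Compare {F-α, F-β, F-γ}: its best feasible assignment gives total 301.
Compare {F-α, F-β}: its best feasible assignment gives total 331.
Every other set of open sites that can feasibly serve all demand totals ≥ 301 even under its best assignment. Minimum: 234.

234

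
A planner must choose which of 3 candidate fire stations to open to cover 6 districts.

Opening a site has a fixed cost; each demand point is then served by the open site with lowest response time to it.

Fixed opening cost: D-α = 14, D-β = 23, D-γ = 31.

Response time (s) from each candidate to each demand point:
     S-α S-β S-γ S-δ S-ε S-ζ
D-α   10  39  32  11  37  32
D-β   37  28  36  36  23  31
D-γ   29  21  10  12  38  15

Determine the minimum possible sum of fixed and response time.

Open {D-α, D-γ}: assign each demand point to its cheapest open site.
  S-α→D-α 10, S-β→D-γ 21, S-γ→D-γ 10, S-δ→D-α 11, S-ε→D-α 37, S-ζ→D-γ 15
  response time 104, fixed 45 → total 149.
Compare {D-γ}: response time 125 + fixed 31 = 156.
Compare {D-α, D-β, D-γ}: response time 90 + fixed 68 = 158.
Compare {D-β, D-γ}: response time 110 + fixed 54 = 164.
All other subsets cost ≥ 156. Minimum total cost: 149.

149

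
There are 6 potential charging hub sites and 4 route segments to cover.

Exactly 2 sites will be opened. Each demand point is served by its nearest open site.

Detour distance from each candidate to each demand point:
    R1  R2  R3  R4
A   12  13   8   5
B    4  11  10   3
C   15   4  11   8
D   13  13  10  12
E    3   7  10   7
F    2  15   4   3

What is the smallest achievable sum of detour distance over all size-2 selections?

Open {C, F}.
  R1→F 2, R2→C 4, R3→F 4, R4→F 3  ⇒ total 13.
Compare {E, F}: total 16.
Compare {B, F}: total 20.
No size-2 selection does better; minimum is 13.

13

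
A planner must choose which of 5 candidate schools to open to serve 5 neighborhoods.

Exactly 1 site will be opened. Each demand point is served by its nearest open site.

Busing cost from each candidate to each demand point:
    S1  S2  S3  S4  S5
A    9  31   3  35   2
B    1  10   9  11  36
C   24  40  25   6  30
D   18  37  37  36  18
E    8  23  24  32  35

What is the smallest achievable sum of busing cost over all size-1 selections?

67

Open {B}.
  S1→B 1, S2→B 10, S3→B 9, S4→B 11, S5→B 36  ⇒ total 67.
Compare {A}: total 80.
Compare {E}: total 122.
No size-1 selection does better; minimum is 67.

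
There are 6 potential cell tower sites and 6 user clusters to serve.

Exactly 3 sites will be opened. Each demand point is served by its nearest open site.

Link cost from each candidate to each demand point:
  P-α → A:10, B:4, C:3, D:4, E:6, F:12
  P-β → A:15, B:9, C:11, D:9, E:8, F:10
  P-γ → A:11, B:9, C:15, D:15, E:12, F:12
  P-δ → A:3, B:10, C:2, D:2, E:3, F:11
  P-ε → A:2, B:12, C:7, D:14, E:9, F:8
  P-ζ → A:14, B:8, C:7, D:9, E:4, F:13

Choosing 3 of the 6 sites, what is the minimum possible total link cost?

21

Open {P-α, P-δ, P-ε}.
  A→P-ε 2, B→P-α 4, C→P-δ 2, D→P-δ 2, E→P-δ 3, F→P-ε 8  ⇒ total 21.
Compare {P-α, P-β, P-δ}: total 24.
Compare {P-α, P-γ, P-δ}: total 25.
No size-3 selection does better; minimum is 21.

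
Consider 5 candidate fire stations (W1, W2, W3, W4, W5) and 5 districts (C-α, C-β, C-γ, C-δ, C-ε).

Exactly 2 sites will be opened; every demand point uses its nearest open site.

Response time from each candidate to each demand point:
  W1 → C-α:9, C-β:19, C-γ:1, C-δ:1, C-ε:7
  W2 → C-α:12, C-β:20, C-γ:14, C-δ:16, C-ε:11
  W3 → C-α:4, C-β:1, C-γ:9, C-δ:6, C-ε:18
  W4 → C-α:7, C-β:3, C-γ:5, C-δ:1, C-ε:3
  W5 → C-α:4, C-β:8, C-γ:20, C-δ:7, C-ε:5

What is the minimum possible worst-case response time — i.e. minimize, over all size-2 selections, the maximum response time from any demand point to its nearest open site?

5

Open {W3, W4}.
  Farthest demand point is C-γ at response time 5 (to W4); all others are ≤ 5.
With {W4, W5} the worst case is 5.
With {W1, W3} the worst case is 7.
No size-2 selection achieves below 5.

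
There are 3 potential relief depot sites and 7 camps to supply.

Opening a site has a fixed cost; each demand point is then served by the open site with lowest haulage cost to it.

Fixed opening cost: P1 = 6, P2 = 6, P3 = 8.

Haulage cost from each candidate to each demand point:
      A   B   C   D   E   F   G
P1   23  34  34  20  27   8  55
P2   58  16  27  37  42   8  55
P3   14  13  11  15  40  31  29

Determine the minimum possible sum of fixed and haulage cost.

Open {P1, P3}: assign each demand point to its cheapest open site.
  A→P3 14, B→P3 13, C→P3 11, D→P3 15, E→P1 27, F→P1 8, G→P3 29
  haulage cost 117, fixed 14 → total 131.
Compare {P1, P2, P3}: haulage cost 117 + fixed 20 = 137.
Compare {P2, P3}: haulage cost 130 + fixed 14 = 144.
Compare {P3}: haulage cost 153 + fixed 8 = 161.
All other subsets cost ≥ 137. Minimum total cost: 131.

131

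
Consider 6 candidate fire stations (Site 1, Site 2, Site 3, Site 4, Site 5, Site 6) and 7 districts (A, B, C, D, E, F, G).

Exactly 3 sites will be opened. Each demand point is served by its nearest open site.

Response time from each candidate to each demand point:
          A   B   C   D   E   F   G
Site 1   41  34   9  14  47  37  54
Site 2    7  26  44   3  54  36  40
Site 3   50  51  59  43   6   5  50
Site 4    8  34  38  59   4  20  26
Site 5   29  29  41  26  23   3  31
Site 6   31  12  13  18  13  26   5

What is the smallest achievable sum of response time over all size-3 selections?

51

Open {Site 2, Site 3, Site 6}.
  A→Site 2 7, B→Site 6 12, C→Site 6 13, D→Site 2 3, E→Site 3 6, F→Site 3 5, G→Site 6 5  ⇒ total 51.
Compare {Site 2, Site 5, Site 6}: total 56.
Compare {Site 4, Site 5, Site 6}: total 63.
No size-3 selection does better; minimum is 51.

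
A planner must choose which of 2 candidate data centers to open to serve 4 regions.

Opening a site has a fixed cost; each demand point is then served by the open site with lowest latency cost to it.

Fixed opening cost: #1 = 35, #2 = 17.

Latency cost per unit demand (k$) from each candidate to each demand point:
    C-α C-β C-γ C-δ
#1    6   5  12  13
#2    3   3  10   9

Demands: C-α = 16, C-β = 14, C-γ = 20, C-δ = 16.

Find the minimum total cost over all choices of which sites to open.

451

Open {#2}: assign each demand point to its cheapest open site.
  C-α→#2 16×3=48, C-β→#2 14×3=42, C-γ→#2 20×10=200, C-δ→#2 16×9=144
  latency cost 434, fixed 17 → total 451.
Compare {#1, #2}: latency cost 434 + fixed 52 = 486.
Compare {#1}: latency cost 614 + fixed 35 = 649.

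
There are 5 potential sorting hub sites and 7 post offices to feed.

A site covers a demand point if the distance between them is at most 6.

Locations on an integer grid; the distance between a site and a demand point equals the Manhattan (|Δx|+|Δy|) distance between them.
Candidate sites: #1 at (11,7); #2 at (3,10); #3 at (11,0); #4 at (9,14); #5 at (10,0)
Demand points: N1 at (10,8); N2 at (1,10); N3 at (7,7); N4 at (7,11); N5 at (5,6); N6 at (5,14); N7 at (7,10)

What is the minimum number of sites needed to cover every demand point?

2

Coverage sets (demand points within 6 of each site):
  #1: {N1, N3}
  #2: {N2, N4, N5, N6, N7}
  #3: {}
  #4: {N4, N6, N7}
  #5: {}
No single site covers all 7 demand points.
But {#1, #2} covers everything, so the minimum is 2.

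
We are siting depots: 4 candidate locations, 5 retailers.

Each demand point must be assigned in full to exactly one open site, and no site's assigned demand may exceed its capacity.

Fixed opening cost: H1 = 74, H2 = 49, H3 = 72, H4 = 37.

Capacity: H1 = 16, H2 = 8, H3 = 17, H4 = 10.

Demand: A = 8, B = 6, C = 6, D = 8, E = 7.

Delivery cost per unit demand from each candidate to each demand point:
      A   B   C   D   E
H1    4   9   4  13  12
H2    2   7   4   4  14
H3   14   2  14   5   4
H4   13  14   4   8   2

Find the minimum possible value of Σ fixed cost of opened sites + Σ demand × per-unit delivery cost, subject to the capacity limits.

Open {H1, H3, H4}; cheapest assignment that respects the capacities:
  H1 (cap 16, load 14): A, C — cost 8×4 + 6×4 = 56
  H3 (cap 17, load 14): B, D — cost 6×2 + 8×5 = 52
  H4 (cap 10, load 7): E — cost 7×2 = 14
  Shipping 122, fixed 183 → total 305.
  Any other capacity-feasible assignment to {H1, H3, H4} ships for at least 122.
Compare {H1, H2, H3}: its best feasible assignment gives total 323.
Compare {H1, H2, H3, H4}: its best feasible assignment gives total 338.
Every other set of open sites that can feasibly serve all demand totals ≥ 323 even under its best assignment. Minimum: 305.

305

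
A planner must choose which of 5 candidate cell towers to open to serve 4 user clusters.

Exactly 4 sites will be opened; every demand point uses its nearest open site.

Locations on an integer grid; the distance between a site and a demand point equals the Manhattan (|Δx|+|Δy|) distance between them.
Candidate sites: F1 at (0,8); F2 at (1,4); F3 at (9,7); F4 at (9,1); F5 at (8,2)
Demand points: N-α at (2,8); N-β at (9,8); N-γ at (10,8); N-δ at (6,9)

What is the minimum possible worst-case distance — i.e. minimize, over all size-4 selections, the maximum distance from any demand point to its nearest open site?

5

Open {F1, F2, F3, F4}.
  Farthest demand point is N-δ at distance 5 (to F3); all others are ≤ 5.
With {F1, F2, F3, F5} the worst case is 5.
With {F1, F3, F4, F5} the worst case is 5.
No size-4 selection achieves below 5.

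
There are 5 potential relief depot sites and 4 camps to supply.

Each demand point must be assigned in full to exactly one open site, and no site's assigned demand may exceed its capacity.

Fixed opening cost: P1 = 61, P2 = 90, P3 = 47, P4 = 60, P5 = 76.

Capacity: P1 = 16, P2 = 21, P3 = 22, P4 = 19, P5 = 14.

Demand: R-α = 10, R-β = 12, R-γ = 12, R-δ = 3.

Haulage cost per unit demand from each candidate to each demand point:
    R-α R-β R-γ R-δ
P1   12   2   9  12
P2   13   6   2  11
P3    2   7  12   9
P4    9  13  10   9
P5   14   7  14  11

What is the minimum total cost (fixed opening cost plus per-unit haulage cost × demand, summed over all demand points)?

Open {P1, P2, P3}; cheapest assignment that respects the capacities:
  P1 (cap 16, load 12): R-β — cost 12×2 = 24
  P2 (cap 21, load 12): R-γ — cost 12×2 = 24
  P3 (cap 22, load 13): R-α, R-δ — cost 10×2 + 3×9 = 47
  Shipping 95, fixed 198 → total 293.
  Any other capacity-feasible assignment to {P1, P2, P3} ships for at least 95.
Compare {P2, P3}: its best feasible assignment gives total 298.
Compare {P1, P3}: its best feasible assignment gives total 332.
Every other set of open sites that can feasibly serve all demand totals ≥ 298 even under its best assignment. Minimum: 293.

293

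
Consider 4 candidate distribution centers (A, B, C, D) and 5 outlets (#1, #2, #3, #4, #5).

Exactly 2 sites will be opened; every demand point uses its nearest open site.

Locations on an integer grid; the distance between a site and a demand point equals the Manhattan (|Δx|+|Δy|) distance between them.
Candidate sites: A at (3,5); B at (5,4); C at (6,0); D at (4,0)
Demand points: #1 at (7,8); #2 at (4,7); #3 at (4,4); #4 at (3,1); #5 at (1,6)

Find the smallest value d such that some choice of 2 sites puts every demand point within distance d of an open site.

6

Open {A, B}.
  Farthest demand point is #1 at distance 6 (to B); all others are ≤ 6.
With {B, C} the worst case is 6.
With {B, D} the worst case is 6.
No size-2 selection achieves below 6.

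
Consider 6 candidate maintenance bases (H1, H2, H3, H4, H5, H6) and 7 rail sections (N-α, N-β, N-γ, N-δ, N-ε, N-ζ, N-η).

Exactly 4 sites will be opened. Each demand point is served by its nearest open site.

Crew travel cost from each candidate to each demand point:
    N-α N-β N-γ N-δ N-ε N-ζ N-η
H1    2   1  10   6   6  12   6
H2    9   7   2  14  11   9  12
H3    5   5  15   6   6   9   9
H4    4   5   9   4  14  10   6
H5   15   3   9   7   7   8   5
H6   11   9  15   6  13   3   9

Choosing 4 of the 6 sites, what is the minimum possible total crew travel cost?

24

Open {H1, H2, H4, H6}.
  N-α→H1 2, N-β→H1 1, N-γ→H2 2, N-δ→H4 4, N-ε→H1 6, N-ζ→H6 3, N-η→H1 6  ⇒ total 24.
Compare {H1, H2, H5, H6}: total 25.
Compare {H1, H2, H3, H6}: total 26.
No size-4 selection does better; minimum is 24.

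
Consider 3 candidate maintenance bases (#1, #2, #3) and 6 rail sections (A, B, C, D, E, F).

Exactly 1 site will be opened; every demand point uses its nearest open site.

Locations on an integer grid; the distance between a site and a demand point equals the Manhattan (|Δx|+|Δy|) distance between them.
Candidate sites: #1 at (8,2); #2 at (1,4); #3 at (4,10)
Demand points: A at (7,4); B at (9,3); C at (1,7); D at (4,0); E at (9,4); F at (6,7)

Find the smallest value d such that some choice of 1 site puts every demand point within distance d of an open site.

Open {#2}.
  Farthest demand point is B at distance 9 (to #2); all others are ≤ 9.
With {#1} the worst case is 12.
With {#3} the worst case is 12.
No size-1 selection achieves below 9.

9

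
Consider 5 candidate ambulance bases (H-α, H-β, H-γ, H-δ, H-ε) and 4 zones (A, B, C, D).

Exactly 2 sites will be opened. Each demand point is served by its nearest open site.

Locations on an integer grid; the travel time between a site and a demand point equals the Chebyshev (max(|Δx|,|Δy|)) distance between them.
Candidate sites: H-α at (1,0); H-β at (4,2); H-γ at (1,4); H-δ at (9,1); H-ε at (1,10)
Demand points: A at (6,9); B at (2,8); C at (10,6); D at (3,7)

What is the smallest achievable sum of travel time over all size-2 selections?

Open {H-δ, H-ε}.
  A→H-ε 5, B→H-ε 2, C→H-δ 5, D→H-ε 3  ⇒ total 15.
Compare {H-β, H-ε}: total 16.
Compare {H-γ, H-δ}: total 17.
No size-2 selection does better; minimum is 15.

15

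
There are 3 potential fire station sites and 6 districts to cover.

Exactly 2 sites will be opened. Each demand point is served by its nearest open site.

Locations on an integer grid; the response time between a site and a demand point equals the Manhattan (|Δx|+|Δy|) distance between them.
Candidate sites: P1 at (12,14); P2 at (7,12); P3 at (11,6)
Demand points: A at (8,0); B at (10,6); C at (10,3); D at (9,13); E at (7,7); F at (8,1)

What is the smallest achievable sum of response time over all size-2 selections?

30

Open {P2, P3}.
  A→P3 9, B→P3 1, C→P3 4, D→P2 3, E→P2 5, F→P3 8  ⇒ total 30.
Compare {P1, P3}: total 31.
Compare {P1, P2}: total 54.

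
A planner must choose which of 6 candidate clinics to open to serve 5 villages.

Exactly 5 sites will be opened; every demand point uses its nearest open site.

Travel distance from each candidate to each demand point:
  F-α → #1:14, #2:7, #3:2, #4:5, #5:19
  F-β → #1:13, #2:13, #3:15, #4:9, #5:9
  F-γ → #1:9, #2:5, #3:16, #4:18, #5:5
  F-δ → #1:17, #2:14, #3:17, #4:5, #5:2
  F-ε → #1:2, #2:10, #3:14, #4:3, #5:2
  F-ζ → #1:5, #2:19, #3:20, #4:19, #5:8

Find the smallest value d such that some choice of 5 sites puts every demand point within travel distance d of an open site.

5

Open {F-α, F-β, F-γ, F-δ, F-ε}.
  Farthest demand point is #2 at travel distance 5 (to F-γ); all others are ≤ 5.
With {F-α, F-β, F-γ, F-δ, F-ζ} the worst case is 5.
With {F-α, F-β, F-γ, F-ε, F-ζ} the worst case is 5.
No size-5 selection achieves below 5.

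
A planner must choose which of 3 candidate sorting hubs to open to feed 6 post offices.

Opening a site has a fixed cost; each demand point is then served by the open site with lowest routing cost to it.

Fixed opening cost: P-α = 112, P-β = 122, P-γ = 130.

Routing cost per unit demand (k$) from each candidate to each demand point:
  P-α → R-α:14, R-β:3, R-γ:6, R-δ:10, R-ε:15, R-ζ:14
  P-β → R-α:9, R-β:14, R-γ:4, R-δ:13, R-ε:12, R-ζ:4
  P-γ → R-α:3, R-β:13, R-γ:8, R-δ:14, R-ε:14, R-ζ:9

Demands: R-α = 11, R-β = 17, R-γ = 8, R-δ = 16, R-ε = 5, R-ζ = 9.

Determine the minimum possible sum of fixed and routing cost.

Open {P-α, P-β}: assign each demand point to its cheapest open site.
  R-α→P-β 11×9=99, R-β→P-α 17×3=51, R-γ→P-β 8×4=32, R-δ→P-α 16×10=160, R-ε→P-β 5×12=60, R-ζ→P-β 9×4=36
  routing cost 438, fixed 234 → total 672.
Compare {P-α, P-γ}: routing cost 443 + fixed 242 = 685.
Compare {P-α}: routing cost 614 + fixed 112 = 726.
Compare {P-α, P-β, P-γ}: routing cost 372 + fixed 364 = 736.
All other subsets cost ≥ 685. Minimum total cost: 672.

672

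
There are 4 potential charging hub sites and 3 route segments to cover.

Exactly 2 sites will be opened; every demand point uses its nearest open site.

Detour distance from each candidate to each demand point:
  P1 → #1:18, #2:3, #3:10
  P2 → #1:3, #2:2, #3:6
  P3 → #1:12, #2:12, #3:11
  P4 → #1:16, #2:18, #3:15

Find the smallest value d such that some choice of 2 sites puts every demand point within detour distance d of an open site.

Open {P1, P2}.
  Farthest demand point is #3 at detour distance 6 (to P2); all others are ≤ 6.
With {P2, P3} the worst case is 6.
With {P2, P4} the worst case is 6.
No size-2 selection achieves below 6.

6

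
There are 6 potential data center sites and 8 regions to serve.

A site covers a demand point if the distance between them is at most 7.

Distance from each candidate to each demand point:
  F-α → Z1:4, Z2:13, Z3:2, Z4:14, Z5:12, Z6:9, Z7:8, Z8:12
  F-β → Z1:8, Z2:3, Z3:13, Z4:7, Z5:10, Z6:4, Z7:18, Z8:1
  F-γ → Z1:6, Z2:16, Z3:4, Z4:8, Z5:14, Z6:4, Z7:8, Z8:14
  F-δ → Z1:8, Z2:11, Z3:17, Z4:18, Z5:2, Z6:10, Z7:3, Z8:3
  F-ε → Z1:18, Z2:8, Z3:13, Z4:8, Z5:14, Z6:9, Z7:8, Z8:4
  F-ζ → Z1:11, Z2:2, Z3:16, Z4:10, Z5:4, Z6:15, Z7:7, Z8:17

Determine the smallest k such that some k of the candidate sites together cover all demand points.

3

Coverage sets (demand points within 7 of each site):
  F-α: {Z1, Z3}
  F-β: {Z2, Z4, Z6, Z8}
  F-γ: {Z1, Z3, Z6}
  F-δ: {Z5, Z7, Z8}
  F-ε: {Z8}
  F-ζ: {Z2, Z5, Z7}
No 2 sites suffice: every size-2 union leaves at least one demand point uncovered.
But {F-α, F-β, F-δ} covers everything, so the minimum is 3.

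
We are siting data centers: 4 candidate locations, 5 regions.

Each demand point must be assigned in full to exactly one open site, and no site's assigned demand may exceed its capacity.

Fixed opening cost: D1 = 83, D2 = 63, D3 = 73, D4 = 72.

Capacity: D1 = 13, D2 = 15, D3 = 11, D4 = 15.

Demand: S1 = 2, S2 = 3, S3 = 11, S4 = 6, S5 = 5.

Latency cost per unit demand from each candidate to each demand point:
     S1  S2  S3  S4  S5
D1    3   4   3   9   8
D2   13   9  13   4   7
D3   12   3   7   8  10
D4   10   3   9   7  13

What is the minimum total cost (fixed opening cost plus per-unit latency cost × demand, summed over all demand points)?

Open {D1, D2}; cheapest assignment that respects the capacities:
  D1 (cap 13, load 13): S1, S3 — cost 2×3 + 11×3 = 39
  D2 (cap 15, load 14): S2, S4, S5 — cost 3×9 + 6×4 + 5×7 = 86
  Shipping 125, fixed 146 → total 271.
  Any other capacity-feasible assignment to {D1, D2} ships for at least 125.
Compare {D1, D4}: its best feasible assignment gives total 310.
Compare {D1, D2, D4}: its best feasible assignment gives total 325.
Every other set of open sites that can feasibly serve all demand totals ≥ 310 even under its best assignment. Minimum: 271.

271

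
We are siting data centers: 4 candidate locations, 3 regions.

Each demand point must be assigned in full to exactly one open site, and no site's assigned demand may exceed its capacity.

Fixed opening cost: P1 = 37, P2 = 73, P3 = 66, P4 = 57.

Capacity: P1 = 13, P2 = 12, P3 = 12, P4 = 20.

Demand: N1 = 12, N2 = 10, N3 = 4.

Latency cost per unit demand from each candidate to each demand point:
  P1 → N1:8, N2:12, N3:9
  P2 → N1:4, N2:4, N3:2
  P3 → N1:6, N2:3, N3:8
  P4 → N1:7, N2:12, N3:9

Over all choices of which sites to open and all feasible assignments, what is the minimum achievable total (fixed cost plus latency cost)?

273

Open {P3, P4}; cheapest assignment that respects the capacities:
  P3 (cap 12, load 10): N2 — cost 10×3 = 30
  P4 (cap 20, load 16): N1, N3 — cost 12×7 + 4×9 = 120
  Shipping 150, fixed 123 → total 273.
  Any other capacity-feasible assignment to {P3, P4} ships for at least 150.
Compare {P2, P4}: its best feasible assignment gives total 290.
Compare {P1, P2, P3}: its best feasible assignment gives total 290.
Every other set of open sites that can feasibly serve all demand totals ≥ 290 even under its best assignment. Minimum: 273.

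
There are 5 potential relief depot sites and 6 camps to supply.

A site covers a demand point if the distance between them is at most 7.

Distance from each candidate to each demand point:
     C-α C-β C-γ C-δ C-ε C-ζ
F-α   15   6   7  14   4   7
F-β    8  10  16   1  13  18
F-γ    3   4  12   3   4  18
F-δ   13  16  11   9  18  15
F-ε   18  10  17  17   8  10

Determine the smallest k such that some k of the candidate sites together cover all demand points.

Coverage sets (demand points within 7 of each site):
  F-α: {C-β, C-γ, C-ε, C-ζ}
  F-β: {C-δ}
  F-γ: {C-α, C-β, C-δ, C-ε}
  F-δ: {}
  F-ε: {}
No single site covers all 6 demand points.
But {F-α, F-γ} covers everything, so the minimum is 2.

2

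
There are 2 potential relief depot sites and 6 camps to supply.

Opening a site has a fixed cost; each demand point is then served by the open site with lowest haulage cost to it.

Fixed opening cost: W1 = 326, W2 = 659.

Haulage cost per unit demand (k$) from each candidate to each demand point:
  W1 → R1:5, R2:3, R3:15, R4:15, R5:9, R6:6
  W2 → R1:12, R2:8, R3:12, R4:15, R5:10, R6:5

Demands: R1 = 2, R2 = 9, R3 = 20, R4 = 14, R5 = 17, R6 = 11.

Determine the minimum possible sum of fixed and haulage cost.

1092

Open {W1}: assign each demand point to its cheapest open site.
  R1→W1 2×5=10, R2→W1 9×3=27, R3→W1 20×15=300, R4→W1 14×15=210, R5→W1 17×9=153, R6→W1 11×6=66
  haulage cost 766, fixed 326 → total 1092.
Compare {W2}: haulage cost 771 + fixed 659 = 1430.
Compare {W1, W2}: haulage cost 695 + fixed 985 = 1680.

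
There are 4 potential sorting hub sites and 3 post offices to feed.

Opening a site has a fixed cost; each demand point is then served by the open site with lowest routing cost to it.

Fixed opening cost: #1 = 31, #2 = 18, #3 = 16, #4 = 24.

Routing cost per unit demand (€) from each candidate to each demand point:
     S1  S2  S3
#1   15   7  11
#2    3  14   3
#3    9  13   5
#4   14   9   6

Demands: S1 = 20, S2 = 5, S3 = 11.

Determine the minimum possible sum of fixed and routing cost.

177

Open {#1, #2}: assign each demand point to its cheapest open site.
  S1→#2 20×3=60, S2→#1 5×7=35, S3→#2 11×3=33
  routing cost 128, fixed 49 → total 177.
Compare {#2, #4}: routing cost 138 + fixed 42 = 180.
Compare {#2}: routing cost 163 + fixed 18 = 181.
Compare {#2, #3}: routing cost 158 + fixed 34 = 192.
All other subsets cost ≥ 180. Minimum total cost: 177.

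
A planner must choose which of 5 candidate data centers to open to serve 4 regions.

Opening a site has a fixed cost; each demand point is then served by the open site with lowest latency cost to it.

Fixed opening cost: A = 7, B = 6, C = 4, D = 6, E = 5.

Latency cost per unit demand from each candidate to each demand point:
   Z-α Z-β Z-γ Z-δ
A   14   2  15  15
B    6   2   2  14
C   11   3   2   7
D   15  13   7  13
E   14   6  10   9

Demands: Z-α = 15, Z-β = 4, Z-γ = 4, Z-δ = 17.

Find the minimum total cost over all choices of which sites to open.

Open {B, C}: assign each demand point to its cheapest open site.
  Z-α→B 15×6=90, Z-β→B 4×2=8, Z-γ→B 4×2=8, Z-δ→C 17×7=119
  latency cost 225, fixed 10 → total 235.
Compare {B, C, E}: latency cost 225 + fixed 15 = 240.
Compare {B, C, D}: latency cost 225 + fixed 16 = 241.
Compare {A, B, C}: latency cost 225 + fixed 17 = 242.
All other subsets cost ≥ 240. Minimum total cost: 235.

235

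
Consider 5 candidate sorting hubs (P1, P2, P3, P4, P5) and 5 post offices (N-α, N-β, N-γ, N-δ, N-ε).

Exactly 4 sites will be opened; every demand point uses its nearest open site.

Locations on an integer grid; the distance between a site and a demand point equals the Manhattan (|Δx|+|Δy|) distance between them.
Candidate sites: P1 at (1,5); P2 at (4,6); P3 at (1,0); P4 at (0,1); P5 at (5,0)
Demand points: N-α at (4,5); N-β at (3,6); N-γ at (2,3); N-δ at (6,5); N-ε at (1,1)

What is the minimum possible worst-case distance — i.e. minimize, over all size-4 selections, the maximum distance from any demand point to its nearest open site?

3

Open {P1, P2, P3, P4}.
  Farthest demand point is N-γ at distance 3 (to P1); all others are ≤ 3.
With {P1, P2, P3, P5} the worst case is 3.
With {P1, P2, P4, P5} the worst case is 3.
No size-4 selection achieves below 3.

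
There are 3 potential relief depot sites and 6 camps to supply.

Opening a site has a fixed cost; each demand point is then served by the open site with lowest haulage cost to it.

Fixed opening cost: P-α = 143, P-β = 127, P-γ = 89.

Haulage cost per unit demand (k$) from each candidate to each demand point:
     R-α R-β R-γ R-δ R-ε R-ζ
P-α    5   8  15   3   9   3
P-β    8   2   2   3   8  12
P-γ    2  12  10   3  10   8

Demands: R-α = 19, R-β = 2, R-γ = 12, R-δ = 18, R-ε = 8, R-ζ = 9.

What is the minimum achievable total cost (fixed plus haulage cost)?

Open {P-β, P-γ}: assign each demand point to its cheapest open site.
  R-α→P-γ 19×2=38, R-β→P-β 2×2=4, R-γ→P-β 12×2=24, R-δ→P-β 18×3=54, R-ε→P-β 8×8=64, R-ζ→P-γ 9×8=72
  haulage cost 256, fixed 216 → total 472.
Compare {P-γ}: haulage cost 388 + fixed 89 = 477.
Compare {P-β}: haulage cost 406 + fixed 127 = 533.
Compare {P-α, P-β}: haulage cost 268 + fixed 270 = 538.
All other subsets cost ≥ 477. Minimum total cost: 472.

472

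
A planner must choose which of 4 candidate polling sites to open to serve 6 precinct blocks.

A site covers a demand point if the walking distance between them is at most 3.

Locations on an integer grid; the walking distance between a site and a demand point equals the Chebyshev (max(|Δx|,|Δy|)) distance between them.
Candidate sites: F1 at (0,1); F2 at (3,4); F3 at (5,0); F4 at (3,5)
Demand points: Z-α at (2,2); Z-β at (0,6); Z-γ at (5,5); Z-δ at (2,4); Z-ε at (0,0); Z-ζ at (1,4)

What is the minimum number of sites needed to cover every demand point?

Coverage sets (demand points within 3 of each site):
  F1: {Z-α, Z-δ, Z-ε, Z-ζ}
  F2: {Z-α, Z-β, Z-γ, Z-δ, Z-ζ}
  F3: {Z-α}
  F4: {Z-α, Z-β, Z-γ, Z-δ, Z-ζ}
No single site covers all 6 demand points.
But {F1, F2} covers everything, so the minimum is 2.

2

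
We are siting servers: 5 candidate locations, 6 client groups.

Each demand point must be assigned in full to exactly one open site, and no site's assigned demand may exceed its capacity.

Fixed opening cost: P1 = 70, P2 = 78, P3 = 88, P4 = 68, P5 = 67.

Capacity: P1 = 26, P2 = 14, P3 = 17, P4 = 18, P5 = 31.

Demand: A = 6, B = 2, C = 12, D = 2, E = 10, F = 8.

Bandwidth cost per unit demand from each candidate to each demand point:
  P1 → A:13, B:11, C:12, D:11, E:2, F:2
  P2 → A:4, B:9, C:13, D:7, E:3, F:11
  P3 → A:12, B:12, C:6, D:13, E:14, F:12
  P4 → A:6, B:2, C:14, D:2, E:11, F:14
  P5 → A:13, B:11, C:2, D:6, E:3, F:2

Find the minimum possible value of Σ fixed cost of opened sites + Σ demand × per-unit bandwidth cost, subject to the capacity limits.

Open {P4, P5}; cheapest assignment that respects the capacities:
  P4 (cap 18, load 10): A, B, D — cost 6×6 + 2×2 + 2×2 = 44
  P5 (cap 31, load 30): C, E, F — cost 12×2 + 10×3 + 8×2 = 70
  Shipping 114, fixed 135 → total 249.
  Any other capacity-feasible assignment to {P4, P5} ships for at least 114.
Compare {P2, P5}: its best feasible assignment gives total 271.
Compare {P1, P5}: its best feasible assignment gives total 309.
Every other set of open sites that can feasibly serve all demand totals ≥ 271 even under its best assignment. Minimum: 249.

249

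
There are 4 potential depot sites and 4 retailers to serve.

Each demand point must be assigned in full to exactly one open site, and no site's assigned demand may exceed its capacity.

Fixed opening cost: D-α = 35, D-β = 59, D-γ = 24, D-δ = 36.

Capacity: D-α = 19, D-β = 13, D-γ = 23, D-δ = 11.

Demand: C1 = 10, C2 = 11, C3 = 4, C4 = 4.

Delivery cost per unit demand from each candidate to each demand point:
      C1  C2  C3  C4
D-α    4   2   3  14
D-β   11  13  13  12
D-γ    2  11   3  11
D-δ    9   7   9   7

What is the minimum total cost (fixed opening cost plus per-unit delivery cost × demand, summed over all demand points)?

Open {D-α, D-γ}; cheapest assignment that respects the capacities:
  D-α (cap 19, load 15): C2, C3 — cost 11×2 + 4×3 = 34
  D-γ (cap 23, load 14): C1, C4 — cost 10×2 + 4×11 = 64
  Shipping 98, fixed 59 → total 157.
  Any other capacity-feasible assignment to {D-α, D-γ} ships for at least 98.
Compare {D-α, D-γ, D-δ}: its best feasible assignment gives total 177.
Compare {D-γ, D-δ}: its best feasible assignment gives total 213.
Every other set of open sites that can feasibly serve all demand totals ≥ 177 even under its best assignment. Minimum: 157.

157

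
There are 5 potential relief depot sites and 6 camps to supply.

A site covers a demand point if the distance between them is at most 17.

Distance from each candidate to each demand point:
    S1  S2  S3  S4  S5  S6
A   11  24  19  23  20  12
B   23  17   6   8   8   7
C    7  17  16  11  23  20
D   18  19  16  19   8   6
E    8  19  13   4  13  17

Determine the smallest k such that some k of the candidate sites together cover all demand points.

2

Coverage sets (demand points within 17 of each site):
  A: {S1, S6}
  B: {S2, S3, S4, S5, S6}
  C: {S1, S2, S3, S4}
  D: {S3, S5, S6}
  E: {S1, S3, S4, S5, S6}
No single site covers all 6 demand points.
But {A, B} covers everything, so the minimum is 2.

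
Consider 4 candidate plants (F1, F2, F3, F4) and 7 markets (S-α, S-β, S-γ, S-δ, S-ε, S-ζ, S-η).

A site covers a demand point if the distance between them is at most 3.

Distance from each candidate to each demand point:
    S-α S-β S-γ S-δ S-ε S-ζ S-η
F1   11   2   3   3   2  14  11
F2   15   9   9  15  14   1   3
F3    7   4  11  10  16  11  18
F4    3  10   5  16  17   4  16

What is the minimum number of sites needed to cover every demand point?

3

Coverage sets (demand points within 3 of each site):
  F1: {S-β, S-γ, S-δ, S-ε}
  F2: {S-ζ, S-η}
  F3: {}
  F4: {S-α}
No 2 sites suffice: every size-2 union leaves at least one demand point uncovered.
But {F1, F2, F4} covers everything, so the minimum is 3.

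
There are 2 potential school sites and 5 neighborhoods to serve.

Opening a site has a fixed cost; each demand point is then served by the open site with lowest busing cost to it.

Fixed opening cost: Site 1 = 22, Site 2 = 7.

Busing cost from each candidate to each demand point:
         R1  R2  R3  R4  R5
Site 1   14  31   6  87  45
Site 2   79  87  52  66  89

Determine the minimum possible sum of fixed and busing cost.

Open {Site 1, Site 2}: assign each demand point to its cheapest open site.
  R1→Site 1 14, R2→Site 1 31, R3→Site 1 6, R4→Site 2 66, R5→Site 1 45
  busing cost 162, fixed 29 → total 191.
Compare {Site 1}: busing cost 183 + fixed 22 = 205.
Compare {Site 2}: busing cost 373 + fixed 7 = 380.

191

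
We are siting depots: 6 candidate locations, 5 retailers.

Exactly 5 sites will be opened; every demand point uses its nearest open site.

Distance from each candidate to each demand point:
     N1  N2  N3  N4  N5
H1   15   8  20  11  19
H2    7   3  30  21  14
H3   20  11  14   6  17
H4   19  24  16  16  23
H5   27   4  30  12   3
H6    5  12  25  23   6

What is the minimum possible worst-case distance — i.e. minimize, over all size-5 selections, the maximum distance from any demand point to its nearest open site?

14

Open {H1, H2, H3, H4, H5}.
  Farthest demand point is N3 at distance 14 (to H3); all others are ≤ 14.
With {H1, H2, H3, H4, H6} the worst case is 14.
With {H1, H2, H3, H5, H6} the worst case is 14.
No size-5 selection achieves below 14.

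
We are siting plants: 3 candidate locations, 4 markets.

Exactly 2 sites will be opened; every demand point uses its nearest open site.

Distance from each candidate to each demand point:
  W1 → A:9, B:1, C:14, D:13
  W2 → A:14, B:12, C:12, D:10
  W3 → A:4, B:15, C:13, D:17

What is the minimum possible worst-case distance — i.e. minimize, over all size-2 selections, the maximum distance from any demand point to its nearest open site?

Open {W1, W2}.
  Farthest demand point is C at distance 12 (to W2); all others are ≤ 12.
With {W2, W3} the worst case is 12.
With {W1, W3} the worst case is 13.
No size-2 selection achieves below 12.

12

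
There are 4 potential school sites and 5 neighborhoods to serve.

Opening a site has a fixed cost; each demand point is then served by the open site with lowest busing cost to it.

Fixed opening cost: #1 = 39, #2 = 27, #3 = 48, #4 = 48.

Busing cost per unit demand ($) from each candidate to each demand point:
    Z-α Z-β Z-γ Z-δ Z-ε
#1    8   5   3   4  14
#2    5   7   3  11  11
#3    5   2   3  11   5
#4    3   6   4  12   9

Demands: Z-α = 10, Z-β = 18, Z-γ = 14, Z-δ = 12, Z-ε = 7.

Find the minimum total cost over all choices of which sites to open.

Open {#1, #3}: assign each demand point to its cheapest open site.
  Z-α→#3 10×5=50, Z-β→#3 18×2=36, Z-γ→#1 14×3=42, Z-δ→#1 12×4=48, Z-ε→#3 7×5=35
  busing cost 211, fixed 87 → total 298.
Compare {#1, #2, #3}: busing cost 211 + fixed 114 = 325.
Compare {#1, #3, #4}: busing cost 191 + fixed 135 = 326.
Compare {#3}: busing cost 295 + fixed 48 = 343.
All other subsets cost ≥ 325. Minimum total cost: 298.

298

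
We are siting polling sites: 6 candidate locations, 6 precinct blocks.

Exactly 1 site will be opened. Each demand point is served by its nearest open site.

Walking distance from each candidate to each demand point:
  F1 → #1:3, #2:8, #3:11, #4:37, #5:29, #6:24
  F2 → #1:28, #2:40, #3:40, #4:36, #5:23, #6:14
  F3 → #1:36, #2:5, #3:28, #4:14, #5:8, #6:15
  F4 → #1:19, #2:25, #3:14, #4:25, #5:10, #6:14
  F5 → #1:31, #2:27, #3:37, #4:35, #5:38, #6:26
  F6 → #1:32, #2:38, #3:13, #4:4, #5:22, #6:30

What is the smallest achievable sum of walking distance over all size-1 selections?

106

Open {F3}.
  #1→F3 36, #2→F3 5, #3→F3 28, #4→F3 14, #5→F3 8, #6→F3 15  ⇒ total 106.
Compare {F4}: total 107.
Compare {F1}: total 112.
No size-1 selection does better; minimum is 106.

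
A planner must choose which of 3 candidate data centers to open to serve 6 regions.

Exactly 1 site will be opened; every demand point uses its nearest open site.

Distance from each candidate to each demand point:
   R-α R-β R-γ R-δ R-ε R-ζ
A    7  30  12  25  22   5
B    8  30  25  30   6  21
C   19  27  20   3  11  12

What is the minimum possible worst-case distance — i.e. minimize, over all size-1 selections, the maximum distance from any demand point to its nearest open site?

27

Open {C}.
  Farthest demand point is R-β at distance 27 (to C); all others are ≤ 27.
With {A} the worst case is 30.
With {B} the worst case is 30.
No size-1 selection achieves below 27.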